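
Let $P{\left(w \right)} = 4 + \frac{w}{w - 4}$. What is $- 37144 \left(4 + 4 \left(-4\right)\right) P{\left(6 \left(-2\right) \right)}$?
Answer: $2117208$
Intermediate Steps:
$P{\left(w \right)} = 4 + \frac{w}{-4 + w}$
$- 37144 \left(4 + 4 \left(-4\right)\right) P{\left(6 \left(-2\right) \right)} = - 37144 \left(4 + 4 \left(-4\right)\right) \frac{-16 + 5 \cdot 6 \left(-2\right)}{-4 + 6 \left(-2\right)} = - 37144 \left(4 - 16\right) \frac{-16 + 5 \left(-12\right)}{-4 - 12} = - 37144 \left(- 12 \frac{-16 - 60}{-16}\right) = - 37144 \left(- 12 \left(\left(- \frac{1}{16}\right) \left(-76\right)\right)\right) = - 37144 \left(\left(-12\right) \frac{19}{4}\right) = \left(-37144\right) \left(-57\right) = 2117208$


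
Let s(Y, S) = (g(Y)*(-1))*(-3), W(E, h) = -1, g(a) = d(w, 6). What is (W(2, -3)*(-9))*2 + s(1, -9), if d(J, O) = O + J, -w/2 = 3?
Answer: 18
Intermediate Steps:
w = -6 (w = -2*3 = -6)
d(J, O) = J + O
g(a) = 0 (g(a) = -6 + 6 = 0)
s(Y, S) = 0 (s(Y, S) = (0*(-1))*(-3) = 0*(-3) = 0)
(W(2, -3)*(-9))*2 + s(1, -9) = -1*(-9)*2 + 0 = 9*2 + 0 = 18 + 0 = 18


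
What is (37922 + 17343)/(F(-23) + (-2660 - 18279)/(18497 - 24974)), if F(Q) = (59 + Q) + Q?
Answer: 10227183/3004 ≈ 3404.5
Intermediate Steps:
F(Q) = 59 + 2*Q
(37922 + 17343)/(F(-23) + (-2660 - 18279)/(18497 - 24974)) = (37922 + 17343)/((59 + 2*(-23)) + (-2660 - 18279)/(18497 - 24974)) = 55265/((59 - 46) - 20939/(-6477)) = 55265/(13 - 20939*(-1/6477)) = 55265/(13 + 20939/6477) = 55265/(105140/6477) = 55265*(6477/105140) = 10227183/3004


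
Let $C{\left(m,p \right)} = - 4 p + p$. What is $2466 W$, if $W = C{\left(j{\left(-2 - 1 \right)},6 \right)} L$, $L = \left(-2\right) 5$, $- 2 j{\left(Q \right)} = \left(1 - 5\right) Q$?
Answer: $443880$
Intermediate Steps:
$j{\left(Q \right)} = 2 Q$ ($j{\left(Q \right)} = - \frac{\left(1 - 5\right) Q}{2} = - \frac{\left(-4\right) Q}{2} = 2 Q$)
$L = -10$
$C{\left(m,p \right)} = - 3 p$
$W = 180$ ($W = \left(-3\right) 6 \left(-10\right) = \left(-18\right) \left(-10\right) = 180$)
$2466 W = 2466 \cdot 180 = 443880$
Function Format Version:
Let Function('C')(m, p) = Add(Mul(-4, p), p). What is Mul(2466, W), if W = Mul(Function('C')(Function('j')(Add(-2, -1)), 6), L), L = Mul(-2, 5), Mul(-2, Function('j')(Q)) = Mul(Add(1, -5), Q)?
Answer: 443880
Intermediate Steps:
Function('j')(Q) = Mul(2, Q) (Function('j')(Q) = Mul(Rational(-1, 2), Mul(Add(1, -5), Q)) = Mul(Rational(-1, 2), Mul(-4, Q)) = Mul(2, Q))
L = -10
Function('C')(m, p) = Mul(-3, p)
W = 180 (W = Mul(Mul(-3, 6), -10) = Mul(-18, -10) = 180)
Mul(2466, W) = Mul(2466, 180) = 443880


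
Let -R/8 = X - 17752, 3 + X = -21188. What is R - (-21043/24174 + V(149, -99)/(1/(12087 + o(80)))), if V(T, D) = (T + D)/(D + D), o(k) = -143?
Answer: 27882060763/88638 ≈ 3.1456e+5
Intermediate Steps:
X = -21191 (X = -3 - 21188 = -21191)
V(T, D) = (D + T)/(2*D) (V(T, D) = (D + T)/((2*D)) = (D + T)*(1/(2*D)) = (D + T)/(2*D))
R = 311544 (R = -8*(-21191 - 17752) = -8*(-38943) = 311544)
R - (-21043/24174 + V(149, -99)/(1/(12087 + o(80)))) = 311544 - (-21043/24174 + ((½)*(-99 + 149)/(-99))/(1/(12087 - 143))) = 311544 - (-21043*1/24174 + ((½)*(-1/99)*50)/(1/11944)) = 311544 - (-21043/24174 - 25/(99*1/11944)) = 311544 - (-21043/24174 - 25/99*11944) = 311544 - (-21043/24174 - 298600/99) = 311544 - 1*(-267423691/88638) = 311544 + 267423691/88638 = 27882060763/88638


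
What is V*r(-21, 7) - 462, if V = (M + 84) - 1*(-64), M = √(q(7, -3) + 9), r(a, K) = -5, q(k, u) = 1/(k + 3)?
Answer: -1202 - √910/2 ≈ -1217.1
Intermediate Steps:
q(k, u) = 1/(3 + k)
M = √910/10 (M = √(1/(3 + 7) + 9) = √(1/10 + 9) = √(⅒ + 9) = √(91/10) = √910/10 ≈ 3.0166)
V = 148 + √910/10 (V = (√910/10 + 84) - 1*(-64) = (84 + √910/10) + 64 = 148 + √910/10 ≈ 151.02)
V*r(-21, 7) - 462 = (148 + √910/10)*(-5) - 462 = (-740 - √910/2) - 462 = -1202 - √910/2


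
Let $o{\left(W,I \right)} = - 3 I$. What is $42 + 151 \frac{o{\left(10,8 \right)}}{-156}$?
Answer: $\frac{848}{13} \approx 65.231$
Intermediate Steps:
$42 + 151 \frac{o{\left(10,8 \right)}}{-156} = 42 + 151 \frac{\left(-3\right) 8}{-156} = 42 + 151 \left(\left(-24\right) \left(- \frac{1}{156}\right)\right) = 42 + 151 \cdot \frac{2}{13} = 42 + \frac{302}{13} = \frac{848}{13}$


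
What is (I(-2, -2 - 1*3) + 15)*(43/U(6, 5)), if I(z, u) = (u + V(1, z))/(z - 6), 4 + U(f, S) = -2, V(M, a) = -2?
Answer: -5461/48 ≈ -113.77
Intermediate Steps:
U(f, S) = -6 (U(f, S) = -4 - 2 = -6)
I(z, u) = (-2 + u)/(-6 + z) (I(z, u) = (u - 2)/(z - 6) = (-2 + u)/(-6 + z))
(I(-2, -2 - 1*3) + 15)*(43/U(6, 5)) = ((-2 + (-2 - 1*3))/(-6 - 2) + 15)*(43/(-6)) = ((-2 + (-2 - 3))/(-8) + 15)*(43*(-⅙)) = (-(-2 - 5)/8 + 15)*(-43/6) = (-⅛*(-7) + 15)*(-43/6) = (7/8 + 15)*(-43/6) = (127/8)*(-43/6) = -5461/48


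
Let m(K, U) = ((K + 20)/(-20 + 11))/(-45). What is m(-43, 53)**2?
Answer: 529/164025 ≈ 0.0032251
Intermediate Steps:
m(K, U) = 4/81 + K/405 (m(K, U) = ((20 + K)/(-9))*(-1/45) = ((20 + K)*(-1/9))*(-1/45) = (-20/9 - K/9)*(-1/45) = 4/81 + K/405)
m(-43, 53)**2 = (4/81 + (1/405)*(-43))**2 = (4/81 - 43/405)**2 = (-23/405)**2 = 529/164025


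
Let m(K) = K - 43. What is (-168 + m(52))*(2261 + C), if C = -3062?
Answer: 127359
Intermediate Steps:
m(K) = -43 + K
(-168 + m(52))*(2261 + C) = (-168 + (-43 + 52))*(2261 - 3062) = (-168 + 9)*(-801) = -159*(-801) = 127359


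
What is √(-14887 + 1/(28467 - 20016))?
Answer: 2*I*√29533905951/2817 ≈ 122.01*I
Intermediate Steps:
√(-14887 + 1/(28467 - 20016)) = √(-14887 + 1/8451) = √(-125810036/8451) = 2*I*√29533905951/2817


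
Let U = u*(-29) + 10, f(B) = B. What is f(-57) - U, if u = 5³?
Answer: 3558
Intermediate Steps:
u = 125
U = -3615 (U = 125*(-29) + 10 = -3625 + 10 = -3615)
f(-57) - U = -57 - 1*(-3615) = -57 + 3615 = 3558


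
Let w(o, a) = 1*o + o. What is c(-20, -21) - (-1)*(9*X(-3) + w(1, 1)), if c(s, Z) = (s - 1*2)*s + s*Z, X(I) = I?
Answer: 835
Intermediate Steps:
c(s, Z) = Z*s + s*(-2 + s) (c(s, Z) = (s - 2)*s + Z*s = (-2 + s)*s + Z*s = s*(-2 + s) + Z*s = Z*s + s*(-2 + s))
w(o, a) = 2*o (w(o, a) = o + o = 2*o)
c(-20, -21) - (-1)*(9*X(-3) + w(1, 1)) = -20*(-2 - 21 - 20) - (-1)*(9*(-3) + 2*1) = -20*(-43) - (-1)*(-27 + 2) = 860 - (-1)*(-25) = 860 - 1*25 = 860 - 25 = 835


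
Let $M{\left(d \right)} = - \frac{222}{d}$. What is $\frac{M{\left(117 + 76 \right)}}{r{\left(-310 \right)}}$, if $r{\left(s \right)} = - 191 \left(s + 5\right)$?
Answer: $- \frac{222}{11243215} \approx -1.9745 \cdot 10^{-5}$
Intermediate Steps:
$r{\left(s \right)} = -955 - 191 s$ ($r{\left(s \right)} = - 191 \left(5 + s\right) = -955 - 191 s$)
$\frac{M{\left(117 + 76 \right)}}{r{\left(-310 \right)}} = \frac{\left(-222\right) \frac{1}{117 + 76}}{-955 - -59210} = \frac{\left(-222\right) \frac{1}{193}}{-955 + 59210} = \frac{\left(-222\right) \frac{1}{193}}{58255} = \left(- \frac{222}{193}\right) \frac{1}{58255} = - \frac{222}{11243215}$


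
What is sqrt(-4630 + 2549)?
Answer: I*sqrt(2081) ≈ 45.618*I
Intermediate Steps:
sqrt(-4630 + 2549) = sqrt(-2081) = I*sqrt(2081)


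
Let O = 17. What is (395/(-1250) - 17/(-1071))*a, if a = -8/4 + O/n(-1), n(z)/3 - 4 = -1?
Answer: 4727/141750 ≈ 0.033347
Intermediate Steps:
n(z) = 9 (n(z) = 12 + 3*(-1) = 12 - 3 = 9)
a = -⅑ (a = -8/4 + 17/9 = -8*¼ + 17*(⅑) = -2 + 17/9 = -⅑ ≈ -0.11111)
(395/(-1250) - 17/(-1071))*a = (395/(-1250) - 17/(-1071))*(-⅑) = (395*(-1/1250) - 17*(-1/1071))*(-⅑) = (-79/250 + 1/63)*(-⅑) = -4727/15750*(-⅑) = 4727/141750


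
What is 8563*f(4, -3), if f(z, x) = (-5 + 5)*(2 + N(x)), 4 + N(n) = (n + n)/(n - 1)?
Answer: 0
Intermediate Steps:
N(n) = -4 + 2*n/(-1 + n) (N(n) = -4 + (n + n)/(n - 1) = -4 + (2*n)/(-1 + n) = -4 + 2*n/(-1 + n))
f(z, x) = 0 (f(z, x) = (-5 + 5)*(2 + 2*(2 - x)/(-1 + x)) = 0*(2 + 2*(2 - x)/(-1 + x)) = 0)
8563*f(4, -3) = 8563*0 = 0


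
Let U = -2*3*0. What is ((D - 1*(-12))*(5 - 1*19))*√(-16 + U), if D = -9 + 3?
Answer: -336*I ≈ -336.0*I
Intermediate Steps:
U = 0 (U = -6*0 = 0)
D = -6
((D - 1*(-12))*(5 - 1*19))*√(-16 + U) = ((-6 - 1*(-12))*(5 - 1*19))*√(-16 + 0) = ((-6 + 12)*(5 - 19))*√(-16) = (6*(-14))*(4*I) = -336*I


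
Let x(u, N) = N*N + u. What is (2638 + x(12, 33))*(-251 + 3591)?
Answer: 12488260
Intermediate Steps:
x(u, N) = u + N² (x(u, N) = N² + u = u + N²)
(2638 + x(12, 33))*(-251 + 3591) = (2638 + (12 + 33²))*(-251 + 3591) = (2638 + (12 + 1089))*3340 = (2638 + 1101)*3340 = 3739*3340 = 12488260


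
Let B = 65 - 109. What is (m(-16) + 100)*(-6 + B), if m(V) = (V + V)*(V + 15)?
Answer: -6600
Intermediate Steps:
B = -44
m(V) = 2*V*(15 + V) (m(V) = (2*V)*(15 + V) = 2*V*(15 + V))
(m(-16) + 100)*(-6 + B) = (2*(-16)*(15 - 16) + 100)*(-6 - 44) = (2*(-16)*(-1) + 100)*(-50) = (32 + 100)*(-50) = 132*(-50) = -6600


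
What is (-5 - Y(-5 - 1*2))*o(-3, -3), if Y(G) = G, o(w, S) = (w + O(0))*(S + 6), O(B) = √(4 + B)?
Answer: -6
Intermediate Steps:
o(w, S) = (2 + w)*(6 + S) (o(w, S) = (w + √(4 + 0))*(S + 6) = (w + √4)*(6 + S) = (w + 2)*(6 + S) = (2 + w)*(6 + S))
(-5 - Y(-5 - 1*2))*o(-3, -3) = (-5 - (-5 - 1*2))*(12 + 2*(-3) + 6*(-3) - 3*(-3)) = (-5 - (-5 - 2))*(12 - 6 - 18 + 9) = (-5 - 1*(-7))*(-3) = (-5 + 7)*(-3) = 2*(-3) = -6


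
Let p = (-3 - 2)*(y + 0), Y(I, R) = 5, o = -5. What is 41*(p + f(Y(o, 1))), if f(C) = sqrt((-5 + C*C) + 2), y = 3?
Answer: -615 + 41*sqrt(22) ≈ -422.69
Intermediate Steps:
f(C) = sqrt(-3 + C**2) (f(C) = sqrt((-5 + C**2) + 2) = sqrt(-3 + C**2))
p = -15 (p = (-3 - 2)*(3 + 0) = -5*3 = -15)
41*(p + f(Y(o, 1))) = 41*(-15 + sqrt(-3 + 5**2)) = 41*(-15 + sqrt(-3 + 25)) = 41*(-15 + sqrt(22)) = -615 + 41*sqrt(22)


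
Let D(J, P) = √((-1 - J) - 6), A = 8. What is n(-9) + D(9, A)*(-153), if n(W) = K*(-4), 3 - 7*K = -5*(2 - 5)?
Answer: 48/7 - 612*I ≈ 6.8571 - 612.0*I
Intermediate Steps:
K = -12/7 (K = 3/7 - (-5)*(2 - 5)/7 = 3/7 - (-5)*(-3)/7 = 3/7 - ⅐*15 = 3/7 - 15/7 = -12/7 ≈ -1.7143)
D(J, P) = √(-7 - J)
n(W) = 48/7 (n(W) = -12/7*(-4) = 48/7)
n(-9) + D(9, A)*(-153) = 48/7 + √(-7 - 1*9)*(-153) = 48/7 + √(-7 - 9)*(-153) = 48/7 + √(-16)*(-153) = 48/7 + (4*I)*(-153) = 48/7 - 612*I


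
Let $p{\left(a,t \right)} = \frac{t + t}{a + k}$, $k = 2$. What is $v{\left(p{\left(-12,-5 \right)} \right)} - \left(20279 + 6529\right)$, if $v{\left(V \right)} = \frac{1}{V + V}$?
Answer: $- \frac{53615}{2} \approx -26808.0$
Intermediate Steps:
$p{\left(a,t \right)} = \frac{2 t}{2 + a}$ ($p{\left(a,t \right)} = \frac{t + t}{a + 2} = \frac{2 t}{2 + a}$)
$v{\left(V \right)} = \frac{1}{2 V}$
$v{\left(p{\left(-12,-5 \right)} \right)} - \left(20279 + 6529\right) = \frac{1}{2 \cdot 2 \left(-5\right) \frac{1}{2 - 12}} - \left(20279 + 6529\right) = \frac{1}{2 \cdot 2 \left(-5\right) \frac{1}{-10}} - 26808 = \frac{1}{2 \cdot 2 \left(-5\right) \left(- \frac{1}{10}\right)} - 26808 = \frac{1}{2 \cdot 1} - 26808 = \frac{1}{2} \cdot 1 - 26808 = \frac{1}{2} - 26808 = - \frac{53615}{2}$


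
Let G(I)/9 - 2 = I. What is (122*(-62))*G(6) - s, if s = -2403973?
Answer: 1859365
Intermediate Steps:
G(I) = 18 + 9*I
(122*(-62))*G(6) - s = (122*(-62))*(18 + 9*6) - 1*(-2403973) = -7564*(18 + 54) + 2403973 = -7564*72 + 2403973 = -544608 + 2403973 = 1859365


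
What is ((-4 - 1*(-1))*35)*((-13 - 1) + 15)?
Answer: -105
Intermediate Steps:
((-4 - 1*(-1))*35)*((-13 - 1) + 15) = ((-4 + 1)*35)*(-14 + 15) = -3*35*1 = -105*1 = -105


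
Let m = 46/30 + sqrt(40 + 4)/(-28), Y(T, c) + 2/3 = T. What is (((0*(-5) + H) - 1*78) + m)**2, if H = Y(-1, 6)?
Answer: 269224939/44100 + 1172*sqrt(11)/105 ≈ 6141.9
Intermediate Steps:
Y(T, c) = -2/3 + T
H = -5/3 (H = -2/3 - 1 = -5/3 ≈ -1.6667)
m = 23/15 - sqrt(11)/14 (m = 46*(1/30) + sqrt(44)*(-1/28) = 23/15 + (2*sqrt(11))*(-1/28) = 23/15 - sqrt(11)/14 ≈ 1.2964)
(((0*(-5) + H) - 1*78) + m)**2 = (((0*(-5) - 5/3) - 1*78) + (23/15 - sqrt(11)/14))**2 = (((0 - 5/3) - 78) + (23/15 - sqrt(11)/14))**2 = ((-5/3 - 78) + (23/15 - sqrt(11)/14))**2 = (-239/3 + (23/15 - sqrt(11)/14))**2 = (-1172/15 - sqrt(11)/14)**2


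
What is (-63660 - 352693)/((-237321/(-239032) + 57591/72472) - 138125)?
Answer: 7772129244754/2578368497867 ≈ 3.0144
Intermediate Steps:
(-63660 - 352693)/((-237321/(-239032) + 57591/72472) - 138125) = -416353/((-237321*(-1/239032) + 57591*(1/72472)) - 138125) = -416353/((237321/239032 + 57591/72472) - 138125) = -416353/(967663107/541347722 - 138125) = -416353/(-74772686438143/541347722) = -416353*(-541347722/74772686438143) = 7772129244754/2578368497867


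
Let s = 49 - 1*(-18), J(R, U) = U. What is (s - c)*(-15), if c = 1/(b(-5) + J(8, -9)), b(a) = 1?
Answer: -8055/8 ≈ -1006.9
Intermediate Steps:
s = 67 (s = 49 + 18 = 67)
c = -⅛ (c = 1/(1 - 9) = 1/(-8) = -⅛ ≈ -0.12500)
(s - c)*(-15) = (67 - 1*(-⅛))*(-15) = (67 + ⅛)*(-15) = (537/8)*(-15) = -8055/8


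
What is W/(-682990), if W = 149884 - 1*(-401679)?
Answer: -551563/682990 ≈ -0.80757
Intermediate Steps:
W = 551563 (W = 149884 + 401679 = 551563)
W/(-682990) = 551563/(-682990) = 551563*(-1/682990) = -551563/682990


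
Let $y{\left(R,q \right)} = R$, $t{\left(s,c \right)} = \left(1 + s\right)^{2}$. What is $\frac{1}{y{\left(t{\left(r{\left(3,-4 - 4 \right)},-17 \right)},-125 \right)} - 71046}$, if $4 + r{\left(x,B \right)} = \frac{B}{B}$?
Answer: $- \frac{1}{71042} \approx -1.4076 \cdot 10^{-5}$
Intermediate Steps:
$r{\left(x,B \right)} = -3$ ($r{\left(x,B \right)} = -4 + \frac{B}{B} = -4 + 1 = -3$)
$\frac{1}{y{\left(t{\left(r{\left(3,-4 - 4 \right)},-17 \right)},-125 \right)} - 71046} = \frac{1}{\left(1 - 3\right)^{2} - 71046} = \frac{1}{\left(-2\right)^{2} - 71046} = \frac{1}{4 - 71046} = \frac{1}{-71042} = - \frac{1}{71042}$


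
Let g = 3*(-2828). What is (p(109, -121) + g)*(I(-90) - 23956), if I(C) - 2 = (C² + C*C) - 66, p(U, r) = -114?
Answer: 67236360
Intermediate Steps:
g = -8484
I(C) = -64 + 2*C² (I(C) = 2 + ((C² + C*C) - 66) = 2 + ((C² + C²) - 66) = 2 + (2*C² - 66) = 2 + (-66 + 2*C²) = -64 + 2*C²)
(p(109, -121) + g)*(I(-90) - 23956) = (-114 - 8484)*((-64 + 2*(-90)²) - 23956) = -8598*((-64 + 2*8100) - 23956) = -8598*((-64 + 16200) - 23956) = -8598*(16136 - 23956) = -8598*(-7820) = 67236360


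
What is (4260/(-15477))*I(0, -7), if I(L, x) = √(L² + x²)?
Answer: -1420/737 ≈ -1.9267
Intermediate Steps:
(4260/(-15477))*I(0, -7) = (4260/(-15477))*√(0² + (-7)²) = (4260*(-1/15477))*√(0 + 49) = -1420*√49/5159 = -1420/5159*7 = -1420/737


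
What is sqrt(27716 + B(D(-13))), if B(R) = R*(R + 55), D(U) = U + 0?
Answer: sqrt(27170) ≈ 164.83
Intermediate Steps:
D(U) = U
B(R) = R*(55 + R)
sqrt(27716 + B(D(-13))) = sqrt(27716 - 13*(55 - 13)) = sqrt(27716 - 13*42) = sqrt(27716 - 546) = sqrt(27170)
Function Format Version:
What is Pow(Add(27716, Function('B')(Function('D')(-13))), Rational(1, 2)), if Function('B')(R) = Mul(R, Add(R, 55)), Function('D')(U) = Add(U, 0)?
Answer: Pow(27170, Rational(1, 2)) ≈ 164.83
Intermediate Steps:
Function('D')(U) = U
Function('B')(R) = Mul(R, Add(55, R))
Pow(Add(27716, Function('B')(Function('D')(-13))), Rational(1, 2)) = Pow(Add(27716, Mul(-13, Add(55, -13))), Rational(1, 2)) = Pow(Add(27716, Mul(-13, 42)), Rational(1, 2)) = Pow(Add(27716, -546), Rational(1, 2)) = Pow(27170, Rational(1, 2))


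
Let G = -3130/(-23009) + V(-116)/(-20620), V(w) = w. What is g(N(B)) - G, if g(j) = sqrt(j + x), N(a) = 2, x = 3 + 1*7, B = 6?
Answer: -16802411/118611395 + 2*sqrt(3) ≈ 3.3224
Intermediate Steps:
x = 10 (x = 3 + 7 = 10)
g(j) = sqrt(10 + j) (g(j) = sqrt(j + 10) = sqrt(10 + j))
G = 16802411/118611395 (G = -3130/(-23009) - 116/(-20620) = -3130*(-1/23009) - 116*(-1/20620) = 3130/23009 + 29/5155 = 16802411/118611395 ≈ 0.14166)
g(N(B)) - G = sqrt(10 + 2) - 1*16802411/118611395 = sqrt(12) - 16802411/118611395 = 2*sqrt(3) - 16802411/118611395 = -16802411/118611395 + 2*sqrt(3)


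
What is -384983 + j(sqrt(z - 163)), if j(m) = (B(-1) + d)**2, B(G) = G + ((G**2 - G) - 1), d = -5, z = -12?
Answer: -384958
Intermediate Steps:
B(G) = -1 + G**2 (B(G) = G + (-1 + G**2 - G) = -1 + G**2)
j(m) = 25 (j(m) = ((-1 + (-1)**2) - 5)**2 = ((-1 + 1) - 5)**2 = (0 - 5)**2 = (-5)**2 = 25)
-384983 + j(sqrt(z - 163)) = -384983 + 25 = -384958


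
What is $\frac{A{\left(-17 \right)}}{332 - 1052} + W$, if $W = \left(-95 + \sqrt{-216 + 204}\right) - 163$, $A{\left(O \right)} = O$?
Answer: $- \frac{185743}{720} + 2 i \sqrt{3} \approx -257.98 + 3.4641 i$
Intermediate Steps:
$W = -258 + 2 i \sqrt{3}$ ($W = \left(-95 + \sqrt{-12}\right) - 163 = \left(-95 + 2 i \sqrt{3}\right) - 163 = -258 + 2 i \sqrt{3} \approx -258.0 + 3.4641 i$)
$\frac{A{\left(-17 \right)}}{332 - 1052} + W = \frac{1}{332 - 1052} \left(-17\right) - \left(258 - 2 i \sqrt{3}\right) = \frac{1}{-720} \left(-17\right) - \left(258 - 2 i \sqrt{3}\right) = \left(- \frac{1}{720}\right) \left(-17\right) - \left(258 - 2 i \sqrt{3}\right) = \frac{17}{720} - \left(258 - 2 i \sqrt{3}\right) = - \frac{185743}{720} + 2 i \sqrt{3}$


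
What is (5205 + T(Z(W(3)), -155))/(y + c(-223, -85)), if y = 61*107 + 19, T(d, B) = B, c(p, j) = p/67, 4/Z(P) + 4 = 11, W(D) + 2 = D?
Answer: 338350/438359 ≈ 0.77186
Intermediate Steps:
W(D) = -2 + D
Z(P) = 4/7 (Z(P) = 4/(-4 + 11) = 4/7)
c(p, j) = p/67 (c(p, j) = p*(1/67) = p/67)
y = 6546 (y = 6527 + 19 = 6546)
(5205 + T(Z(W(3)), -155))/(y + c(-223, -85)) = (5205 - 155)/(6546 + (1/67)*(-223)) = 5050/(6546 - 223/67) = 5050/(438359/67) = 5050*(67/438359) = 338350/438359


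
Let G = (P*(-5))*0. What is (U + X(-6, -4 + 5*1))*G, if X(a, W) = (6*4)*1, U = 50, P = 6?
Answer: 0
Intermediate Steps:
G = 0 (G = (6*(-5))*0 = -30*0 = 0)
X(a, W) = 24 (X(a, W) = 24*1 = 24)
(U + X(-6, -4 + 5*1))*G = (50 + 24)*0 = 74*0 = 0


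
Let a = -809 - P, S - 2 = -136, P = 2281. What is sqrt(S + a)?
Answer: 2*I*sqrt(806) ≈ 56.78*I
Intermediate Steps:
S = -134 (S = 2 - 136 = -134)
a = -3090 (a = -809 - 1*2281 = -809 - 2281 = -3090)
sqrt(S + a) = sqrt(-134 - 3090) = sqrt(-3224) = 2*I*sqrt(806)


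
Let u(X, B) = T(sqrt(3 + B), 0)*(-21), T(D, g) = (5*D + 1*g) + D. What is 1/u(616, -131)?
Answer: I*sqrt(2)/2016 ≈ 0.00070149*I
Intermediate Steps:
T(D, g) = g + 6*D (T(D, g) = (5*D + g) + D = (g + 5*D) + D = g + 6*D)
u(X, B) = -126*sqrt(3 + B) (u(X, B) = (0 + 6*sqrt(3 + B))*(-21) = (6*sqrt(3 + B))*(-21) = -126*sqrt(3 + B))
1/u(616, -131) = 1/(-126*sqrt(3 - 131)) = 1/(-1008*I*sqrt(2)) = I*sqrt(2)/2016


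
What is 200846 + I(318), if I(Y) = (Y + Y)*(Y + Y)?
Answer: 605342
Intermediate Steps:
I(Y) = 4*Y² (I(Y) = (2*Y)*(2*Y) = 4*Y²)
200846 + I(318) = 200846 + 4*318² = 200846 + 4*101124 = 200846 + 404496 = 605342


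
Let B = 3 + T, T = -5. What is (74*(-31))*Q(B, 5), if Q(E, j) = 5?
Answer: -11470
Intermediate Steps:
B = -2 (B = 3 - 5 = -2)
(74*(-31))*Q(B, 5) = (74*(-31))*5 = -2294*5 = -11470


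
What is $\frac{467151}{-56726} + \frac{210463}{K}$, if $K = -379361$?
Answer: $- \frac{189157594649}{21519632086} \approx -8.79$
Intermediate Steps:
$\frac{467151}{-56726} + \frac{210463}{K} = \frac{467151}{-56726} + \frac{210463}{-379361} = 467151 \left(- \frac{1}{56726}\right) + 210463 \left(- \frac{1}{379361}\right) = - \frac{467151}{56726} - \frac{210463}{379361} = - \frac{189157594649}{21519632086}$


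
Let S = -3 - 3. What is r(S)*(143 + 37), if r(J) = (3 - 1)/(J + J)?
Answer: -30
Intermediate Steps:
S = -6
r(J) = 1/J (r(J) = 2/((2*J)) = 2*(1/(2*J)) = 1/J)
r(S)*(143 + 37) = (143 + 37)/(-6) = -⅙*180 = -30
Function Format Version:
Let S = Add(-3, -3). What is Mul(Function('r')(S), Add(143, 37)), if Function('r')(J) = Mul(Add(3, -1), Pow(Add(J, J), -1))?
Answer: -30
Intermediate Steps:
S = -6
Function('r')(J) = Pow(J, -1) (Function('r')(J) = Mul(2, Pow(Mul(2, J), -1)) = Mul(2, Mul(Rational(1, 2), Pow(J, -1))) = Pow(J, -1))
Mul(Function('r')(S), Add(143, 37)) = Mul(Pow(-6, -1), Add(143, 37)) = Mul(Rational(-1, 6), 180) = -30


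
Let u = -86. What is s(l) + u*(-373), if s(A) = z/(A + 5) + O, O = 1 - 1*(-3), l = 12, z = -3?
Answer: 545391/17 ≈ 32082.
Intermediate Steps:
O = 4 (O = 1 + 3 = 4)
s(A) = 4 - 3/(5 + A) (s(A) = -3/(A + 5) + 4 = -3/(5 + A) + 4 = 4 - 3/(5 + A))
s(l) + u*(-373) = (17 + 4*12)/(5 + 12) - 86*(-373) = (17 + 48)/17 + 32078 = (1/17)*65 + 32078 = 65/17 + 32078 = 545391/17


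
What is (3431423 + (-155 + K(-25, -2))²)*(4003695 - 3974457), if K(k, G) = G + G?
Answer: 101067111552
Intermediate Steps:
K(k, G) = 2*G
(3431423 + (-155 + K(-25, -2))²)*(4003695 - 3974457) = (3431423 + (-155 + 2*(-2))²)*(4003695 - 3974457) = (3431423 + (-155 - 4)²)*29238 = (3431423 + (-159)²)*29238 = (3431423 + 25281)*29238 = 3456704*29238 = 101067111552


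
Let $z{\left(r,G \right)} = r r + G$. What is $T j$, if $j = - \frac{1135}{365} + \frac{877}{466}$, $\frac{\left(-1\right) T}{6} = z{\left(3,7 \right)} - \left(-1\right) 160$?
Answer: $\frac{22049808}{17009} \approx 1296.4$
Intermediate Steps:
$z{\left(r,G \right)} = G + r^{2}$ ($z{\left(r,G \right)} = r^{2} + G = G + r^{2}$)
$T = -1056$ ($T = - 6 \left(\left(7 + 3^{2}\right) - \left(-1\right) 160\right) = - 6 \left(\left(7 + 9\right) - -160\right) = - 6 \left(16 + 160\right) = \left(-6\right) 176 = -1056$)
$j = - \frac{41761}{34018}$ ($j = \left(-1135\right) \frac{1}{365} + 877 \cdot \frac{1}{466} = - \frac{227}{73} + \frac{877}{466} = - \frac{41761}{34018} \approx -1.2276$)
$T j = \left(-1056\right) \left(- \frac{41761}{34018}\right) = \frac{22049808}{17009}$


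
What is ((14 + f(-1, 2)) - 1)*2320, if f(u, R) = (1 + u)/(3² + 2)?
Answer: 30160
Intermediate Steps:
f(u, R) = 1/11 + u/11 (f(u, R) = (1 + u)/(9 + 2) = (1 + u)/11 = (1 + u)*(1/11) = 1/11 + u/11)
((14 + f(-1, 2)) - 1)*2320 = ((14 + (1/11 + (1/11)*(-1))) - 1)*2320 = ((14 + (1/11 - 1/11)) - 1)*2320 = ((14 + 0) - 1)*2320 = (14 - 1)*2320 = 13*2320 = 30160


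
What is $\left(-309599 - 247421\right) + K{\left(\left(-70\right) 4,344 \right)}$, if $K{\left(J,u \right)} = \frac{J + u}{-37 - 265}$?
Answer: $- \frac{84110052}{151} \approx -5.5702 \cdot 10^{5}$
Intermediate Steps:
$K{\left(J,u \right)} = - \frac{J}{302} - \frac{u}{302}$ ($K{\left(J,u \right)} = \frac{J + u}{-302} = \left(J + u\right) \left(- \frac{1}{302}\right) = - \frac{J}{302} - \frac{u}{302}$)
$\left(-309599 - 247421\right) + K{\left(\left(-70\right) 4,344 \right)} = \left(-309599 - 247421\right) - \left(\frac{172}{151} + \frac{\left(-70\right) 4}{302}\right) = -557020 - \frac{32}{151} = - \frac{84110052}{151}$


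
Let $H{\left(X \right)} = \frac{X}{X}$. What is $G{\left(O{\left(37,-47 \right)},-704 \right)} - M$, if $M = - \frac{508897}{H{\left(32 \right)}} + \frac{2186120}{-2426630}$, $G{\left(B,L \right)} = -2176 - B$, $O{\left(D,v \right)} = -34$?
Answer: $\frac{122970907177}{242663} \approx 5.0676 \cdot 10^{5}$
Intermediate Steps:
$H{\left(X \right)} = 1$
$M = - \frac{123490691323}{242663}$ ($M = - \frac{508897}{1} + \frac{2186120}{-2426630} = \left(-508897\right) 1 + 2186120 \left(- \frac{1}{2426630}\right) = -508897 - \frac{218612}{242663} = - \frac{123490691323}{242663} \approx -5.089 \cdot 10^{5}$)
$G{\left(O{\left(37,-47 \right)},-704 \right)} - M = \left(-2176 - -34\right) - - \frac{123490691323}{242663} = \left(-2176 + 34\right) + \frac{123490691323}{242663} = -2142 + \frac{123490691323}{242663} = \frac{122970907177}{242663}$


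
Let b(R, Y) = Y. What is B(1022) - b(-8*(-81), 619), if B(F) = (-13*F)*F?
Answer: -13578911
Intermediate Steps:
B(F) = -13*F**2
B(1022) - b(-8*(-81), 619) = -13*1022**2 - 1*619 = -13*1044484 - 619 = -13578292 - 619 = -13578911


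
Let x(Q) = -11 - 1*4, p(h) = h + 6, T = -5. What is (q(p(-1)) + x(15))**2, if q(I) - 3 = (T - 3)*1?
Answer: 400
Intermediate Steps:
p(h) = 6 + h
q(I) = -5 (q(I) = 3 + (-5 - 3)*1 = 3 - 8*1 = 3 - 8 = -5)
x(Q) = -15 (x(Q) = -11 - 4 = -15)
(q(p(-1)) + x(15))**2 = (-5 - 15)**2 = (-20)**2 = 400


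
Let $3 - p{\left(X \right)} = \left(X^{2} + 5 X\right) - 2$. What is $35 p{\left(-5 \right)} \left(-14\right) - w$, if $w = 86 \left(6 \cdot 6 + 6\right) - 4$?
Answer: $-6058$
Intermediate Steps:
$p{\left(X \right)} = 5 - X^{2} - 5 X$ ($p{\left(X \right)} = 3 - \left(\left(X^{2} + 5 X\right) - 2\right) = 3 - \left(-2 + X^{2} + 5 X\right) = 5 - X^{2} - 5 X$)
$w = 3608$ ($w = 86 \left(36 + 6\right) - 4 = 86 \cdot 42 - 4 = 3612 - 4 = 3608$)
$35 p{\left(-5 \right)} \left(-14\right) - w = 35 \left(5 - \left(-5\right)^{2} - -25\right) \left(-14\right) - 3608 = 35 \left(5 - 25 + 25\right) \left(-14\right) - 3608 = 35 \cdot 5 \left(-14\right) - 3608 = 175 \left(-14\right) - 3608 = -2450 - 3608 = -6058$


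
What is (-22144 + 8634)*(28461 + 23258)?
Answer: -698723690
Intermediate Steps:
(-22144 + 8634)*(28461 + 23258) = -13510*51719 = -698723690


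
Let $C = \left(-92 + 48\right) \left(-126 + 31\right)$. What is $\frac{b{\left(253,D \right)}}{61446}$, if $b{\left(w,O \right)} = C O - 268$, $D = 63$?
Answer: $\frac{131536}{30723} \approx 4.2813$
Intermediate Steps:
$C = 4180$ ($C = \left(-44\right) \left(-95\right) = 4180$)
$b{\left(w,O \right)} = -268 + 4180 O$ ($b{\left(w,O \right)} = 4180 O - 268 = -268 + 4180 O$)
$\frac{b{\left(253,D \right)}}{61446} = \frac{-268 + 4180 \cdot 63}{61446} = \left(-268 + 263340\right) \frac{1}{61446} = 263072 \cdot \frac{1}{61446} = \frac{131536}{30723}$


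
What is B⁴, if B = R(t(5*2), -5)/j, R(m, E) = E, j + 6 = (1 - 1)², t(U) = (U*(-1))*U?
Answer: 625/1296 ≈ 0.48225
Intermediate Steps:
t(U) = -U² (t(U) = (-U)*U = -U²)
j = -6 (j = -6 + (1 - 1)² = -6 + 0² = -6 + 0 = -6)
B = ⅚ (B = -5/(-6) = -5*(-⅙) = ⅚ ≈ 0.83333)
B⁴ = (⅚)⁴ = 625/1296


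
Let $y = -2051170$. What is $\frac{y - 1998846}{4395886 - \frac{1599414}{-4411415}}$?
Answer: $- \frac{2233287666580}{2424009879763} \approx -0.92132$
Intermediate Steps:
$\frac{y - 1998846}{4395886 - \frac{1599414}{-4411415}} = \frac{-2051170 - 1998846}{4395886 - \frac{1599414}{-4411415}} = - \frac{4050016}{4395886 - - \frac{1599414}{4411415}} = - \frac{4050016}{4395886 + \frac{1599414}{4411415}} = - \frac{4050016}{\frac{19392079038104}{4411415}} = \left(-4050016\right) \frac{4411415}{19392079038104} = - \frac{2233287666580}{2424009879763}$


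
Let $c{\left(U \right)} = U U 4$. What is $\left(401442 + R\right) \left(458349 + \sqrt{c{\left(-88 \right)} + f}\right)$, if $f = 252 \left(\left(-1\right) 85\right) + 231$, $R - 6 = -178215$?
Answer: $102318622317 + 223233 \sqrt{9787} \approx 1.0234 \cdot 10^{11}$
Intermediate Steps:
$R = -178209$ ($R = 6 - 178215 = -178209$)
$c{\left(U \right)} = 4 U^{2}$ ($c{\left(U \right)} = U^{2} \cdot 4 = 4 U^{2}$)
$f = -21189$ ($f = 252 \left(-85\right) + 231 = -21420 + 231 = -21189$)
$\left(401442 + R\right) \left(458349 + \sqrt{c{\left(-88 \right)} + f}\right) = \left(401442 - 178209\right) \left(458349 + \sqrt{4 \left(-88\right)^{2} - 21189}\right) = 223233 \left(458349 + \sqrt{4 \cdot 7744 - 21189}\right) = 223233 \left(458349 + \sqrt{30976 - 21189}\right) = 223233 \left(458349 + \sqrt{9787}\right) = 102318622317 + 223233 \sqrt{9787}$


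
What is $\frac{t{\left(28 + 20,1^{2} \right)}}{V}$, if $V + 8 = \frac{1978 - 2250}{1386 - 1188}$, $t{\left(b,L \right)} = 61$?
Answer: $- \frac{6039}{928} \approx -6.5075$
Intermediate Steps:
$V = - \frac{928}{99}$ ($V = -8 + \frac{1978 - 2250}{1386 - 1188} = -8 - \frac{272}{198} = -8 - \frac{136}{99} = - \frac{928}{99} \approx -9.3737$)
$\frac{t{\left(28 + 20,1^{2} \right)}}{V} = \frac{61}{- \frac{928}{99}} = 61 \left(- \frac{99}{928}\right) = - \frac{6039}{928}$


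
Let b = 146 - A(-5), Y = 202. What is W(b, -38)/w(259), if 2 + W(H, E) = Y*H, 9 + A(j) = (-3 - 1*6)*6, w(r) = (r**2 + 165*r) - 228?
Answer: 10554/27397 ≈ 0.38522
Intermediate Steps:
w(r) = -228 + r**2 + 165*r
A(j) = -63 (A(j) = -9 + (-3 - 1*6)*6 = -9 + (-3 - 6)*6 = -9 - 9*6 = -9 - 54 = -63)
b = 209 (b = 146 - 1*(-63) = 146 + 63 = 209)
W(H, E) = -2 + 202*H
W(b, -38)/w(259) = (-2 + 202*209)/(-228 + 259**2 + 165*259) = (-2 + 42218)/(-228 + 67081 + 42735) = 42216/109588 = 42216*(1/109588) = 10554/27397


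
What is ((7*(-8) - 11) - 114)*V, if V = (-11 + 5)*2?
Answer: 2172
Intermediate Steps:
V = -12 (V = -6*2 = -12)
((7*(-8) - 11) - 114)*V = ((7*(-8) - 11) - 114)*(-12) = ((-56 - 11) - 114)*(-12) = (-67 - 114)*(-12) = -181*(-12) = 2172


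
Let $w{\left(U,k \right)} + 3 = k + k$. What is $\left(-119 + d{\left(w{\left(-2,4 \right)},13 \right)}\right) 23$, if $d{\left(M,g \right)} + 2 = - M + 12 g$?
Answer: $690$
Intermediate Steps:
$w{\left(U,k \right)} = -3 + 2 k$ ($w{\left(U,k \right)} = -3 + \left(k + k\right) = -3 + 2 k$)
$d{\left(M,g \right)} = -2 - M + 12 g$ ($d{\left(M,g \right)} = -2 - \left(M - 12 g\right) = -2 - M + 12 g$)
$\left(-119 + d{\left(w{\left(-2,4 \right)},13 \right)}\right) 23 = \left(-119 - \left(-157 + 8\right)\right) 23 = \left(-119 - -149\right) 23 = \left(-119 + 149\right) 23 = 30 \cdot 23 = 690$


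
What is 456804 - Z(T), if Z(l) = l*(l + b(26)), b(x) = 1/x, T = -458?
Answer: 3211749/13 ≈ 2.4706e+5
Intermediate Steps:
Z(l) = l*(1/26 + l) (Z(l) = l*(l + 1/26) = l*(1/26 + l))
456804 - Z(T) = 456804 - (-458)*(1/26 - 458) = 456804 - (-458)*(-11907)/26 = 456804 - 1*2726703/13 = 456804 - 2726703/13 = 3211749/13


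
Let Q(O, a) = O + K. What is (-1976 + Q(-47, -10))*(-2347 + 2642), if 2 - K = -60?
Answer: -578495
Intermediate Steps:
K = 62 (K = 2 - 1*(-60) = 2 + 60 = 62)
Q(O, a) = 62 + O (Q(O, a) = O + 62 = 62 + O)
(-1976 + Q(-47, -10))*(-2347 + 2642) = (-1976 + (62 - 47))*(-2347 + 2642) = (-1976 + 15)*295 = -1961*295 = -578495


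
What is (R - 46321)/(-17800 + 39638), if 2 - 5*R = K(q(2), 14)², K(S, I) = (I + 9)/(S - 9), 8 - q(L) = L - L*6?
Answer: -9380186/4422195 ≈ -2.1212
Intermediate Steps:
q(L) = 8 + 5*L (q(L) = 8 - (L - L*6) = 8 - (L - 6*L) = 8 - (-5)*L = 8 + 5*L)
K(S, I) = (9 + I)/(-9 + S)
R = -367/405 (R = ⅖ - (9 + 14)²/(-9 + (8 + 5*2))²/5 = ⅖ - 529/(-9 + (8 + 10))²/5 = ⅖ - 529/(-9 + 18)²/5 = ⅖ - (23/9)²/5 = ⅖ - ⅕*529/81 = ⅖ - 529/405 = -367/405 ≈ -0.90617)
(R - 46321)/(-17800 + 39638) = (-367/405 - 46321)/(-17800 + 39638) = -18760372/405/21838 = -18760372/405*1/21838 = -9380186/4422195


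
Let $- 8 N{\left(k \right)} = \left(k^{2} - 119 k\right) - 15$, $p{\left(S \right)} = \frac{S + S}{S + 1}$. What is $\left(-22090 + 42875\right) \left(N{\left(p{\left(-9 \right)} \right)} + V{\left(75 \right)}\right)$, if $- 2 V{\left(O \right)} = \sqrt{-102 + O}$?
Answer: $\frac{92347755}{128} - \frac{62355 i \sqrt{3}}{2} \approx 7.2147 \cdot 10^{5} - 54001.0 i$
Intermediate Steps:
$V{\left(O \right)} = - \frac{\sqrt{-102 + O}}{2}$
$p{\left(S \right)} = \frac{2 S}{1 + S}$
$N{\left(k \right)} = \frac{15}{8} - \frac{k^{2}}{8} + \frac{119 k}{8}$ ($N{\left(k \right)} = - \frac{\left(k^{2} - 119 k\right) - 15}{8} = - \frac{-15 + k^{2} - 119 k}{8} = \frac{15}{8} - \frac{k^{2}}{8} + \frac{119 k}{8}$)
$\left(-22090 + 42875\right) \left(N{\left(p{\left(-9 \right)} \right)} + V{\left(75 \right)}\right) = \left(-22090 + 42875\right) \left(\left(\frac{15}{8} - \frac{\left(2 \left(-9\right) \frac{1}{1 - 9}\right)^{2}}{8} + \frac{119 \cdot 2 \left(-9\right) \frac{1}{1 - 9}}{8}\right) - \frac{\sqrt{-102 + 75}}{2}\right) = 20785 \left(\left(\frac{15}{8} - \frac{\left(2 \left(-9\right) \frac{1}{-8}\right)^{2}}{8} + \frac{119 \cdot 2 \left(-9\right) \frac{1}{-8}}{8}\right) - \frac{\sqrt{-27}}{2}\right) = 20785 \left(\left(\frac{15}{8} - \frac{\left(2 \left(-9\right) \left(- \frac{1}{8}\right)\right)^{2}}{8} + \frac{119 \cdot 2 \left(-9\right) \left(- \frac{1}{8}\right)}{8}\right) - \frac{3 i \sqrt{3}}{2}\right) = 20785 \left(\left(\frac{15}{8} - \frac{\left(\frac{9}{4}\right)^{2}}{8} + \frac{119}{8} \cdot \frac{9}{4}\right) - \frac{3 i \sqrt{3}}{2}\right) = 20785 \left(\left(\frac{15}{8} - \frac{81}{128} + \frac{1071}{32}\right) - \frac{3 i \sqrt{3}}{2}\right) = 20785 \left(\frac{4443}{128} - \frac{3 i \sqrt{3}}{2}\right) = \frac{92347755}{128} - \frac{62355 i \sqrt{3}}{2}$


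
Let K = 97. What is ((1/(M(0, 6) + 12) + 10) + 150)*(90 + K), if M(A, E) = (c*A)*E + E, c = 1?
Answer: 538747/18 ≈ 29930.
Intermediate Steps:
M(A, E) = E + A*E (M(A, E) = (1*A)*E + E = A*E + E = E + A*E)
((1/(M(0, 6) + 12) + 10) + 150)*(90 + K) = ((1/(6*(1 + 0) + 12) + 10) + 150)*(90 + 97) = ((1/(6*1 + 12) + 10) + 150)*187 = ((1/(6 + 12) + 10) + 150)*187 = ((1/18 + 10) + 150)*187 = (181/18 + 150)*187 = (2881/18)*187 = 538747/18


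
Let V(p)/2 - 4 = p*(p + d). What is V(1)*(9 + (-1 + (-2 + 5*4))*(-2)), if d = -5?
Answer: 0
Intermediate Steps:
V(p) = 8 + 2*p*(-5 + p) (V(p) = 8 + 2*(p*(p - 5)) = 8 + 2*(p*(-5 + p)) = 8 + 2*p*(-5 + p))
V(1)*(9 + (-1 + (-2 + 5*4))*(-2)) = (8 - 10*1 + 2*1²)*(9 + (-1 + (-2 + 5*4))*(-2)) = (8 - 10 + 2*1)*(9 + (-1 + (-2 + 20))*(-2)) = (8 - 10 + 2)*(9 + (-1 + 18)*(-2)) = 0*(9 + 17*(-2)) = 0*(9 - 34) = 0*(-25) = 0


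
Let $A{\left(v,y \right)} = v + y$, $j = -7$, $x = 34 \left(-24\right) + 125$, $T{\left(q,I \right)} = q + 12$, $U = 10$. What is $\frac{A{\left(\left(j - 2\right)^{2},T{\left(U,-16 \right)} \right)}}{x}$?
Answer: $- \frac{103}{691} \approx -0.14906$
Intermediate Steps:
$T{\left(q,I \right)} = 12 + q$
$x = -691$ ($x = -816 + 125 = -691$)
$\frac{A{\left(\left(j - 2\right)^{2},T{\left(U,-16 \right)} \right)}}{x} = \frac{\left(-7 - 2\right)^{2} + \left(12 + 10\right)}{-691} = \left(\left(-9\right)^{2} + 22\right) \left(- \frac{1}{691}\right) = \left(81 + 22\right) \left(- \frac{1}{691}\right) = 103 \left(- \frac{1}{691}\right) = - \frac{103}{691}$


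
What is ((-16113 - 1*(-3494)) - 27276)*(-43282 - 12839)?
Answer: 2238947295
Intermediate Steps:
((-16113 - 1*(-3494)) - 27276)*(-43282 - 12839) = ((-16113 + 3494) - 27276)*(-56121) = (-12619 - 27276)*(-56121) = -39895*(-56121) = 2238947295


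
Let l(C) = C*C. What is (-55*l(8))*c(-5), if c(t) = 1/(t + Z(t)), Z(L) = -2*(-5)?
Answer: -704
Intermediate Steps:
Z(L) = 10
c(t) = 1/(10 + t) (c(t) = 1/(t + 10) = 1/(10 + t))
l(C) = C²
(-55*l(8))*c(-5) = (-55*8²)/(10 - 5) = -55*64/5 = -3520*⅕ = -704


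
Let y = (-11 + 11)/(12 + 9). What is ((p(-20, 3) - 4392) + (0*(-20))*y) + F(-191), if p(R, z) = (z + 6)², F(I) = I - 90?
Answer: -4592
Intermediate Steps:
F(I) = -90 + I
y = 0 (y = 0/21 = 0*(1/21) = 0)
p(R, z) = (6 + z)²
((p(-20, 3) - 4392) + (0*(-20))*y) + F(-191) = (((6 + 3)² - 4392) + (0*(-20))*0) + (-90 - 191) = ((9² - 4392) + 0*0) - 281 = ((81 - 4392) + 0) - 281 = (-4311 + 0) - 281 = -4311 - 281 = -4592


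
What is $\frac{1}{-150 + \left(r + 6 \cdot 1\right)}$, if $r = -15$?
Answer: $- \frac{1}{159} \approx -0.0062893$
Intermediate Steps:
$\frac{1}{-150 + \left(r + 6 \cdot 1\right)} = \frac{1}{-150 + \left(-15 + 6 \cdot 1\right)} = \frac{1}{-150 + \left(-15 + 6\right)} = \frac{1}{-150 - 9} = \frac{1}{-159} = - \frac{1}{159}$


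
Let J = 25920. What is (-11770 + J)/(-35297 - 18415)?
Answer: -7075/26856 ≈ -0.26344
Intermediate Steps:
(-11770 + J)/(-35297 - 18415) = (-11770 + 25920)/(-35297 - 18415) = 14150/(-53712) = 14150*(-1/53712) = -7075/26856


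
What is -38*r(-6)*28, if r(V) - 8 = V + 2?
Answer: -4256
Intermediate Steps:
r(V) = 10 + V (r(V) = 8 + (V + 2) = 8 + (2 + V) = 10 + V)
-38*r(-6)*28 = -38*(10 - 6)*28 = -38*4*28 = -152*28 = -4256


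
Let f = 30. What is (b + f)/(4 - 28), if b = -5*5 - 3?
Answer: -1/12 ≈ -0.083333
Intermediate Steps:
b = -28 (b = -25 - 3 = -28)
(b + f)/(4 - 28) = (-28 + 30)/(4 - 28) = 2/(-24) = -1/24*2 = -1/12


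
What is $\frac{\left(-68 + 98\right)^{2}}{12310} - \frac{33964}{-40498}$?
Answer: $\frac{22727252}{24926519} \approx 0.91177$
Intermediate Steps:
$\frac{\left(-68 + 98\right)^{2}}{12310} - \frac{33964}{-40498} = 30^{2} \cdot \frac{1}{12310} - - \frac{16982}{20249} = 900 \cdot \frac{1}{12310} + \frac{16982}{20249} = \frac{90}{1231} + \frac{16982}{20249} = \frac{22727252}{24926519}$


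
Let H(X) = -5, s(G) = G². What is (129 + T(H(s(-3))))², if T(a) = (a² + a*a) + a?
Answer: 30276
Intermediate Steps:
T(a) = a + 2*a² (T(a) = (a² + a²) + a = 2*a² + a = a + 2*a²)
(129 + T(H(s(-3))))² = (129 - 5*(1 + 2*(-5)))² = (129 - 5*(1 - 10))² = (129 - 5*(-9))² = (129 + 45)² = 174² = 30276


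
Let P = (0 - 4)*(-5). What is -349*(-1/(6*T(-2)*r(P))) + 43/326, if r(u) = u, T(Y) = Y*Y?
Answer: 67207/78240 ≈ 0.85898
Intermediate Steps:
T(Y) = Y**2
P = 20 (P = -4*(-5) = 20)
-349*(-1/(6*T(-2)*r(P))) + 43/326 = -349/(-6*20*(-2)**2) + 43/326 = -349/((-120*4)) + 43*(1/326) = -349/(-480) + 43/326 = -349*(-1/480) + 43/326 = 349/480 + 43/326 = 67207/78240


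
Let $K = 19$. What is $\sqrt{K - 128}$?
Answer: $i \sqrt{109} \approx 10.44 i$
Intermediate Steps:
$\sqrt{K - 128} = \sqrt{19 - 128} = \sqrt{-109} = i \sqrt{109}$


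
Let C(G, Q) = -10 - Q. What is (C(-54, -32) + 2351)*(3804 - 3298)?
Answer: 1200738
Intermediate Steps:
(C(-54, -32) + 2351)*(3804 - 3298) = ((-10 - 1*(-32)) + 2351)*(3804 - 3298) = ((-10 + 32) + 2351)*506 = (22 + 2351)*506 = 2373*506 = 1200738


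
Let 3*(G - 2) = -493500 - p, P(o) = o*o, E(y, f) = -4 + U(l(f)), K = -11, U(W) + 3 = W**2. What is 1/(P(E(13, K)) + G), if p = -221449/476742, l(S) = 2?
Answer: -1430226/235256223065 ≈ -6.0794e-6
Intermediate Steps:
U(W) = -3 + W**2
p = -221449/476742 (p = -221449*1/476742 = -221449/476742 ≈ -0.46450)
E(y, f) = -3 (E(y, f) = -4 + (-3 + 2**2) = -4 + (-3 + 4) = -4 + 1 = -3)
P(o) = o**2
G = -235269095099/1430226 (G = 2 + (-493500 - 1*(-221449/476742))/3 = 2 + (-493500 + 221449/476742)/3 = 2 + (1/3)*(-235271955551/476742) = 2 - 235271955551/1430226 = -235269095099/1430226 ≈ -1.6450e+5)
1/(P(E(13, K)) + G) = 1/((-3)**2 - 235269095099/1430226) = 1/(9 - 235269095099/1430226) = 1/(-235256223065/1430226) = -1430226/235256223065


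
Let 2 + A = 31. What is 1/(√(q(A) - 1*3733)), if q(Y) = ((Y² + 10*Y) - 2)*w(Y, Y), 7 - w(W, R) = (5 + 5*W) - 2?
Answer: -I*√58/3074 ≈ -0.0024775*I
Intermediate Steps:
A = 29 (A = -2 + 31 = 29)
w(W, R) = 4 - 5*W (w(W, R) = 7 - ((5 + 5*W) - 2) = 7 - (3 + 5*W) = 7 + (-3 - 5*W) = 4 - 5*W)
q(Y) = (4 - 5*Y)*(-2 + Y² + 10*Y) (q(Y) = ((Y² + 10*Y) - 2)*(4 - 5*Y) = (-2 + Y² + 10*Y)*(4 - 5*Y) = (4 - 5*Y)*(-2 + Y² + 10*Y))
1/(√(q(A) - 1*3733)) = 1/(√(-(-4 + 5*29)*(-2 + 29² + 10*29) - 1*3733)) = 1/(√(-(-4 + 145)*(-2 + 841 + 290) - 3733)) = 1/(√(-1*141*1129 - 3733)) = 1/(√(-159189 - 3733)) = 1/(√(-162922)) = 1/(53*I*√58) = -I*√58/3074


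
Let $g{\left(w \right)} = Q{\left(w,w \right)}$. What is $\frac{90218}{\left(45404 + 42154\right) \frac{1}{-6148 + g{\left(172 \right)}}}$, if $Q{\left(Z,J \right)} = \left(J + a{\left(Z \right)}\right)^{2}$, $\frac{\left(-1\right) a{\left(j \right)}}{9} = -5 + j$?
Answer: $\frac{26545338339}{14593} \approx 1.819 \cdot 10^{6}$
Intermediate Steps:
$a{\left(j \right)} = 45 - 9 j$ ($a{\left(j \right)} = - 9 \left(-5 + j\right) = 45 - 9 j$)
$Q{\left(Z,J \right)} = \left(45 + J - 9 Z\right)^{2}$ ($Q{\left(Z,J \right)} = \left(J - \left(-45 + 9 Z\right)\right)^{2} = \left(45 + J - 9 Z\right)^{2}$)
$g{\left(w \right)} = \left(45 - 8 w\right)^{2}$ ($g{\left(w \right)} = \left(45 + w - 9 w\right)^{2} = \left(45 - 8 w\right)^{2}$)
$\frac{90218}{\left(45404 + 42154\right) \frac{1}{-6148 + g{\left(172 \right)}}} = \frac{90218}{\left(45404 + 42154\right) \frac{1}{-6148 + \left(-45 + 8 \cdot 172\right)^{2}}} = \frac{90218}{87558 \frac{1}{-6148 + \left(-45 + 1376\right)^{2}}} = \frac{90218}{87558 \frac{1}{-6148 + 1331^{2}}} = \frac{90218}{87558 \frac{1}{-6148 + 1771561}} = \frac{90218}{87558 \cdot \frac{1}{1765413}} = \frac{90218}{\frac{29186}{588471}} = 90218 \cdot \frac{588471}{29186} = \frac{26545338339}{14593}$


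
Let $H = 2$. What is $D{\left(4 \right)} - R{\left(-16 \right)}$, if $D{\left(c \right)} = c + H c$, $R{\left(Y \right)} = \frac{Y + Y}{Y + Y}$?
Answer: $11$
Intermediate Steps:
$R{\left(Y \right)} = 1$ ($R{\left(Y \right)} = \frac{2 Y}{2 Y} = 2 Y \frac{1}{2 Y} = 1$)
$D{\left(c \right)} = 3 c$ ($D{\left(c \right)} = c + 2 c = 3 c$)
$D{\left(4 \right)} - R{\left(-16 \right)} = 3 \cdot 4 - 1 = 12 - 1 = 11$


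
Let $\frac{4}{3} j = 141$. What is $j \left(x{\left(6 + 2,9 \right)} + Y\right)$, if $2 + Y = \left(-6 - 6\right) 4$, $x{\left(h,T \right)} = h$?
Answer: $- \frac{8883}{2} \approx -4441.5$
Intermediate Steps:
$j = \frac{423}{4}$ ($j = \frac{3}{4} \cdot 141 = \frac{423}{4} \approx 105.75$)
$Y = -50$ ($Y = -2 + \left(-6 - 6\right) 4 = -2 - 48 = -50$)
$j \left(x{\left(6 + 2,9 \right)} + Y\right) = \frac{423 \left(\left(6 + 2\right) - 50\right)}{4} = \frac{423 \left(8 - 50\right)}{4} = \frac{423}{4} \left(-42\right) = - \frac{8883}{2}$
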